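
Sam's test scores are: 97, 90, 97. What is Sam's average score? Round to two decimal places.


Add the scores:
97 + 90 + 97 = 284
Divide by the number of tests:
284 / 3 = 94.6666... ≈ 94.67

94.67


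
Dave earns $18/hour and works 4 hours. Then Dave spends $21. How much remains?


Calculate earnings:
4 x $18 = $72
Subtract spending:
$72 - $21 = $51

$51


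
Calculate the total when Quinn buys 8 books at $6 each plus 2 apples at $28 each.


Cost of books:
8 x $6 = $48
Cost of apples:
2 x $28 = $56
Add both:
$48 + $56 = $104

$104


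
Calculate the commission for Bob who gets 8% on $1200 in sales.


Convert rate to decimal:
8% = 0.08
Multiply by sales:
$1200 x 0.08 = $96

$96


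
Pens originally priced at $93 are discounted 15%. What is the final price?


Calculate the discount amount:
15% of $93 = $13.95
Subtract from original:
$93 - $13.95 = $79.05

$79.05


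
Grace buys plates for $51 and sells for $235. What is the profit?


Selling price = $235
Cost price = $51
Profit = selling price - cost price:
Profit = $235 - $51 = $184

$184


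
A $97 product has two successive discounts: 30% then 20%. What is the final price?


First discount:
30% of $97 = $29.10
Price after first discount:
$97 - $29.10 = $67.90
Second discount:
20% of $67.90 = $13.58
Final price:
$67.90 - $13.58 = $54.32

$54.32


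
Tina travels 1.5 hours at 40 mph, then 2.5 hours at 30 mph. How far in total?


Leg 1 distance:
40 x 1.5 = 60 miles
Leg 2 distance:
30 x 2.5 = 75 miles
Total distance:
60 + 75 = 135 miles

135 miles


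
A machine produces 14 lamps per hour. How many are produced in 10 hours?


Production rate: 14 lamps per hour
Time: 10 hours
Total: 14 x 10 = 140 lamps

140 lamps


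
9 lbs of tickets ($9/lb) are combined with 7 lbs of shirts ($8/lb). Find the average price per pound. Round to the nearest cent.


Cost of tickets:
9 x $9 = $81
Cost of shirts:
7 x $8 = $56
Total cost: $81 + $56 = $137
Total weight: 16 lbs
Average: $137 / 16 = $8.5625 ≈ $8.56/lb

$8.56/lb


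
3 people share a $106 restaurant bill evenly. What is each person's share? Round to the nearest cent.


Total bill: $106
Number of people: 3
Each pays: $106 / 3 = $35.3333... ≈ $35.33

$35.33


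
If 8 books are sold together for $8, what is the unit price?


Total cost: $8
Number of items: 8
Unit price: $8 / 8 = $1

$1


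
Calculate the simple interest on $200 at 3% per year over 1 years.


Use the formula I = P x R x T / 100
P x R x T = 200 x 3 x 1 = 600
I = 600 / 100 = $6

$6


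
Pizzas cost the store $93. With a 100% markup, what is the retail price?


Calculate the markup amount:
100% of $93 = $93
Add to cost:
$93 + $93 = $186

$186


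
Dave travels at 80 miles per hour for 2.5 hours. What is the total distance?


Use the formula: distance = speed x time
Speed = 80 mph, Time = 2.5 hours
80 x 2.5 = 200 miles

200 miles


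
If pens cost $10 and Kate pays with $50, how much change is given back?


Start with the amount paid:
$50
Subtract the price:
$50 - $10 = $40

$40


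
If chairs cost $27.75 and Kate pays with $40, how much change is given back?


Start with the amount paid:
$40
Subtract the price:
$40 - $27.75 = $12.25

$12.25


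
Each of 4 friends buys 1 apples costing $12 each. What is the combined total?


Cost per person:
1 x $12 = $12
Group total:
4 x $12 = $48

$48


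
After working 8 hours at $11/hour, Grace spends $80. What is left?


Calculate earnings:
8 x $11 = $88
Subtract spending:
$88 - $80 = $8

$8


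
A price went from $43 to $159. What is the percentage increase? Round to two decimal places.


Find the absolute change:
|159 - 43| = 116
Divide by original and multiply by 100:
116 / 43 x 100 = 269.7674...% ≈ 269.77%

269.77%


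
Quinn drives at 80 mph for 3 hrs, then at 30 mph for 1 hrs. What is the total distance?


Leg 1 distance:
80 x 3 = 240 miles
Leg 2 distance:
30 x 1 = 30 miles
Total distance:
240 + 30 = 270 miles

270 miles


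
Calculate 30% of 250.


Convert percentage to decimal:
30% = 0.3
Multiply:
250 x 0.3 = 75

75


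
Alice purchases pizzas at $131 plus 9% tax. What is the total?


Calculate the tax:
9% of $131 = $11.79
Add tax to price:
$131 + $11.79 = $142.79

$142.79


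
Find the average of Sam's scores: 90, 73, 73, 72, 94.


Add the scores:
90 + 73 + 73 + 72 + 94 = 402
Divide by the number of tests:
402 / 5 = 80.4

80.4


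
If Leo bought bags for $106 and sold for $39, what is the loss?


Selling price = $39
Cost price = $106
Loss = cost price - selling price:
Loss = $106 - $39 = $67

$67


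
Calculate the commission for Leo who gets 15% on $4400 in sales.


Convert rate to decimal:
15% = 0.15
Multiply by sales:
$4400 x 0.15 = $660

$660


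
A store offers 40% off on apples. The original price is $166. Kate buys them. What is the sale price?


Calculate the discount amount:
40% of $166 = $66.40
Subtract from original:
$166 - $66.40 = $99.60

$99.60


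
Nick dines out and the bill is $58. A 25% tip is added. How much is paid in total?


Calculate the tip:
25% of $58 = $14.50
Add tip to meal cost:
$58 + $14.50 = $72.50

$72.50


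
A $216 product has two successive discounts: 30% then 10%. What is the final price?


First discount:
30% of $216 = $64.80
Price after first discount:
$216 - $64.80 = $151.20
Second discount:
10% of $151.20 = $15.12
Final price:
$151.20 - $15.12 = $136.08

$136.08


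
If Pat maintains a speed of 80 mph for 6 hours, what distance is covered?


Use the formula: distance = speed x time
Speed = 80 mph, Time = 6 hours
80 x 6 = 480 miles

480 miles


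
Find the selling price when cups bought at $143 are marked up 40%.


Calculate the markup amount:
40% of $143 = $57.20
Add to cost:
$143 + $57.20 = $200.20

$200.20


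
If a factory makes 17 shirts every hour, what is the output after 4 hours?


Production rate: 17 shirts per hour
Time: 4 hours
Total: 17 x 4 = 68 shirts

68 shirts


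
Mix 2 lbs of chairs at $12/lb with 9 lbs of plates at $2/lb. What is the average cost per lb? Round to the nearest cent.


Cost of chairs:
2 x $12 = $24
Cost of plates:
9 x $2 = $18
Total cost: $24 + $18 = $42
Total weight: 11 lbs
Average: $42 / 11 = $3.8181... ≈ $3.82/lb

$3.82/lb


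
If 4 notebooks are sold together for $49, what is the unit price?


Total cost: $49
Number of items: 4
Unit price: $49 / 4 = $12.25

$12.25


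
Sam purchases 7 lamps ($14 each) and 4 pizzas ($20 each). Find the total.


Cost of lamps:
7 x $14 = $98
Cost of pizzas:
4 x $20 = $80
Add both:
$98 + $80 = $178

$178


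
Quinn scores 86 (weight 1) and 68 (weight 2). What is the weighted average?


Weighted sum:
1 x 86 + 2 x 68 = 222
Total weight:
1 + 2 = 3
Weighted average:
222 / 3 = 74

74


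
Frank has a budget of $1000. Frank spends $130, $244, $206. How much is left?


Add up expenses:
$130 + $244 + $206 = $580
Subtract from budget:
$1000 - $580 = $420

$420


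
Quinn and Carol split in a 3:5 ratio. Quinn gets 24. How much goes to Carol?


Find the multiplier:
24 / 3 = 8
Apply to Carol's share:
5 x 8 = 40

40


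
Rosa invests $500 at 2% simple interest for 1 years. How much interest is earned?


Use the formula I = P x R x T / 100
P x R x T = 500 x 2 x 1 = 1000
I = 1000 / 100 = $10

$10


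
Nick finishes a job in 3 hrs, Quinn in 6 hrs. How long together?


Nick's rate: 1/3 of the job per hour
Quinn's rate: 1/6 of the job per hour
Combined rate: 1/3 + 1/6 = 1/2 per hour
Time = 1 / (1/2) = 2 hours

2 hours


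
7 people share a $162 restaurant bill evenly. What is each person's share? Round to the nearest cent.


Total bill: $162
Number of people: 7
Each pays: $162 / 7 = $23.1428... ≈ $23.14

$23.14


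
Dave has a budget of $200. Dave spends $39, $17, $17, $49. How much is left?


Add up expenses:
$39 + $17 + $17 + $49 = $122
Subtract from budget:
$200 - $122 = $78

$78


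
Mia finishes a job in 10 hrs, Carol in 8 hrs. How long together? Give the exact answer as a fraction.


Mia's rate: 1/10 of the job per hour
Carol's rate: 1/8 of the job per hour
Combined rate: 1/10 + 1/8 = 9/40 per hour
Time = 1 / (9/40) = 40/9 hours (≈ 4.44 hours)

40/9 hours


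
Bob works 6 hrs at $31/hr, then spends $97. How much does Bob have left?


Calculate earnings:
6 x $31 = $186
Subtract spending:
$186 - $97 = $89

$89


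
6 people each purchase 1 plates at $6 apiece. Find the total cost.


Cost per person:
1 x $6 = $6
Group total:
6 x $6 = $36

$36


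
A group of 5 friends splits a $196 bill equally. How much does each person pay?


Total bill: $196
Number of people: 5
Each pays: $196 / 5 = $39.20

$39.20


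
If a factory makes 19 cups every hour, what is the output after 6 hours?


Production rate: 19 cups per hour
Time: 6 hours
Total: 19 x 6 = 114 cups

114 cups


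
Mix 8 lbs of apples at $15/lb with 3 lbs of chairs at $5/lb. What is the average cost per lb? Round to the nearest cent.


Cost of apples:
8 x $15 = $120
Cost of chairs:
3 x $5 = $15
Total cost: $120 + $15 = $135
Total weight: 11 lbs
Average: $135 / 11 = $12.2727... ≈ $12.27/lb

$12.27/lb


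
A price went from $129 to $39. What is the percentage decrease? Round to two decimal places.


Find the absolute change:
|39 - 129| = 90
Divide by original and multiply by 100:
90 / 129 x 100 = 69.7674...% ≈ 69.77%

69.77%


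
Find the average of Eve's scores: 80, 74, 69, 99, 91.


Add the scores:
80 + 74 + 69 + 99 + 91 = 413
Divide by the number of tests:
413 / 5 = 82.6

82.6


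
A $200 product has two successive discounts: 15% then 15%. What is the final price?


First discount:
15% of $200 = $30
Price after first discount:
$200 - $30 = $170
Second discount:
15% of $170 = $25.50
Final price:
$170 - $25.50 = $144.50

$144.50


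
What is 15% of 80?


Convert percentage to decimal:
15% = 0.15
Multiply:
80 x 0.15 = 12

12


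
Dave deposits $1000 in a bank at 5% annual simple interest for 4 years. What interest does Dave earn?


Use the formula I = P x R x T / 100
P x R x T = 1000 x 5 x 4 = 20000
I = 20000 / 100 = $200

$200


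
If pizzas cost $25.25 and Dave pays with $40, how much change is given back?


Start with the amount paid:
$40
Subtract the price:
$40 - $25.25 = $14.75

$14.75


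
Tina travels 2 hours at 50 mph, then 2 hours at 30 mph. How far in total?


Leg 1 distance:
50 x 2 = 100 miles
Leg 2 distance:
30 x 2 = 60 miles
Total distance:
100 + 60 = 160 miles

160 miles


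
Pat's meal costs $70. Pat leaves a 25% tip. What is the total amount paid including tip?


Calculate the tip:
25% of $70 = $17.50
Add tip to meal cost:
$70 + $17.50 = $87.50

$87.50


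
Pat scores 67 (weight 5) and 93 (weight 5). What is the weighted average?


Weighted sum:
5 x 67 + 5 x 93 = 800
Total weight:
5 + 5 = 10
Weighted average:
800 / 10 = 80

80


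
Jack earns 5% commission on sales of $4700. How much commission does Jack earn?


Convert rate to decimal:
5% = 0.05
Multiply by sales:
$4700 x 0.05 = $235

$235


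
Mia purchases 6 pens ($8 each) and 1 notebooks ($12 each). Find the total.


Cost of pens:
6 x $8 = $48
Cost of notebooks:
1 x $12 = $12
Add both:
$48 + $12 = $60

$60


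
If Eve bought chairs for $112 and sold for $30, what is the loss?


Selling price = $30
Cost price = $112
Loss = cost price - selling price:
Loss = $112 - $30 = $82

$82


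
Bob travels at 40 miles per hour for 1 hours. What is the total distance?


Use the formula: distance = speed x time
Speed = 40 mph, Time = 1 hours
40 x 1 = 40 miles

40 miles


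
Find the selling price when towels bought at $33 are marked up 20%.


Calculate the markup amount:
20% of $33 = $6.60
Add to cost:
$33 + $6.60 = $39.60

$39.60


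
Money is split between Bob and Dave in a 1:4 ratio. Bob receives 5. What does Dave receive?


Find the multiplier:
5 / 1 = 5
Apply to Dave's share:
4 x 5 = 20

20


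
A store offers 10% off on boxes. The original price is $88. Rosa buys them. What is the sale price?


Calculate the discount amount:
10% of $88 = $8.80
Subtract from original:
$88 - $8.80 = $79.20

$79.20


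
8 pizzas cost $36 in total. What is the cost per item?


Total cost: $36
Number of items: 8
Unit price: $36 / 8 = $4.50

$4.50


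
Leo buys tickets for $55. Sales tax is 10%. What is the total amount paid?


Calculate the tax:
10% of $55 = $5.50
Add tax to price:
$55 + $5.50 = $60.50

$60.50


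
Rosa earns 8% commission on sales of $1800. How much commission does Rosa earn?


Convert rate to decimal:
8% = 0.08
Multiply by sales:
$1800 x 0.08 = $144

$144


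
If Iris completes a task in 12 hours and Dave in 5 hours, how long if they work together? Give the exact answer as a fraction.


Iris's rate: 1/12 of the job per hour
Dave's rate: 1/5 of the job per hour
Combined rate: 1/12 + 1/5 = 17/60 per hour
Time = 1 / (17/60) = 60/17 hours (≈ 3.53 hours)

60/17 hours


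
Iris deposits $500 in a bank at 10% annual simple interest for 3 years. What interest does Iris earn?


Use the formula I = P x R x T / 100
P x R x T = 500 x 10 x 3 = 15000
I = 15000 / 100 = $150

$150


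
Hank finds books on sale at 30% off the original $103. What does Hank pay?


Calculate the discount amount:
30% of $103 = $30.90
Subtract from original:
$103 - $30.90 = $72.10

$72.10


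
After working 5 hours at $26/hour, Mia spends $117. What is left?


Calculate earnings:
5 x $26 = $130
Subtract spending:
$130 - $117 = $13

$13


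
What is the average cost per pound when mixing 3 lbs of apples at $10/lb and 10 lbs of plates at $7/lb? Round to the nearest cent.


Cost of apples:
3 x $10 = $30
Cost of plates:
10 x $7 = $70
Total cost: $30 + $70 = $100
Total weight: 13 lbs
Average: $100 / 13 = $7.6923... ≈ $7.69/lb

$7.69/lb


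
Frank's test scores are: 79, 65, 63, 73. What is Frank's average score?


Add the scores:
79 + 65 + 63 + 73 = 280
Divide by the number of tests:
280 / 4 = 70

70


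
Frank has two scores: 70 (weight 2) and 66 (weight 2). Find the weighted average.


Weighted sum:
2 x 70 + 2 x 66 = 272
Total weight:
2 + 2 = 4
Weighted average:
272 / 4 = 68

68


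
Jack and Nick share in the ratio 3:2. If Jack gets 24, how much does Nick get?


Find the multiplier:
24 / 3 = 8
Apply to Nick's share:
2 x 8 = 16

16


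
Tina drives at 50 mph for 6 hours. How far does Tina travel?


Use the formula: distance = speed x time
Speed = 50 mph, Time = 6 hours
50 x 6 = 300 miles

300 miles


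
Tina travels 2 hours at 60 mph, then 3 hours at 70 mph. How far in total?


Leg 1 distance:
60 x 2 = 120 miles
Leg 2 distance:
70 x 3 = 210 miles
Total distance:
120 + 210 = 330 miles

330 miles


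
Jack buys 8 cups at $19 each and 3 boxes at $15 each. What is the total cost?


Cost of cups:
8 x $19 = $152
Cost of boxes:
3 x $15 = $45
Add both:
$152 + $45 = $197

$197


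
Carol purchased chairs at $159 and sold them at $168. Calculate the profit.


Selling price = $168
Cost price = $159
Profit = selling price - cost price:
Profit = $168 - $159 = $9

$9


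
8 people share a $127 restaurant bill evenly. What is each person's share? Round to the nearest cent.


Total bill: $127
Number of people: 8
Each pays: $127 / 8 = $15.875 ≈ $15.88

$15.88


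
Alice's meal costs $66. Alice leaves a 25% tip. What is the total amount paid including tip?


Calculate the tip:
25% of $66 = $16.50
Add tip to meal cost:
$66 + $16.50 = $82.50

$82.50


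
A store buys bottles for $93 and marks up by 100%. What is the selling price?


Calculate the markup amount:
100% of $93 = $93
Add to cost:
$93 + $93 = $186

$186


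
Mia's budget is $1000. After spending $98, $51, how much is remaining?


Add up expenses:
$98 + $51 = $149
Subtract from budget:
$1000 - $149 = $851

$851


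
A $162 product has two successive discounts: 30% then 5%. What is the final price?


First discount:
30% of $162 = $48.60
Price after first discount:
$162 - $48.60 = $113.40
Second discount:
5% of $113.40 = $5.67
Final price:
$113.40 - $5.67 = $107.73

$107.73


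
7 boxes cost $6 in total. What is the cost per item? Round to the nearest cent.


Total cost: $6
Number of items: 7
Unit price: $6 / 7 = $0.8571... ≈ $0.86

$0.86


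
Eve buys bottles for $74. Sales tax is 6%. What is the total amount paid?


Calculate the tax:
6% of $74 = $4.44
Add tax to price:
$74 + $4.44 = $78.44

$78.44


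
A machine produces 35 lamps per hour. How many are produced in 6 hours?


Production rate: 35 lamps per hour
Time: 6 hours
Total: 35 x 6 = 210 lamps

210 lamps


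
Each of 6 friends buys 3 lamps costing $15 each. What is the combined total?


Cost per person:
3 x $15 = $45
Group total:
6 x $45 = $270

$270


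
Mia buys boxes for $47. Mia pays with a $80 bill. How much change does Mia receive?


Start with the amount paid:
$80
Subtract the price:
$80 - $47 = $33

$33


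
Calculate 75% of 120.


Convert percentage to decimal:
75% = 0.75
Multiply:
120 x 0.75 = 90

90


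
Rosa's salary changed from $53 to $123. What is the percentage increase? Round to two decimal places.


Find the absolute change:
|123 - 53| = 70
Divide by original and multiply by 100:
70 / 53 x 100 = 132.0754...% ≈ 132.08%

132.08%


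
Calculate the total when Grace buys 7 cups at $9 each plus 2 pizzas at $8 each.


Cost of cups:
7 x $9 = $63
Cost of pizzas:
2 x $8 = $16
Add both:
$63 + $16 = $79

$79


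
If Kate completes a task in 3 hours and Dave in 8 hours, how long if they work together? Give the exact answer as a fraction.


Kate's rate: 1/3 of the job per hour
Dave's rate: 1/8 of the job per hour
Combined rate: 1/3 + 1/8 = 11/24 per hour
Time = 1 / (11/24) = 24/11 hours (≈ 2.18 hours)

24/11 hours


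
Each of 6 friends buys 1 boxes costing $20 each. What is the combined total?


Cost per person:
1 x $20 = $20
Group total:
6 x $20 = $120

$120


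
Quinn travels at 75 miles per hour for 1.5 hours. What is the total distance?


Use the formula: distance = speed x time
Speed = 75 mph, Time = 1.5 hours
75 x 1.5 = 112.5 miles

112.5 miles


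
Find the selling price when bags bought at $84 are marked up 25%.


Calculate the markup amount:
25% of $84 = $21
Add to cost:
$84 + $21 = $105

$105


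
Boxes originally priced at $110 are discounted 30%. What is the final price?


Calculate the discount amount:
30% of $110 = $33
Subtract from original:
$110 - $33 = $77

$77


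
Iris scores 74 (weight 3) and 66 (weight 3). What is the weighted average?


Weighted sum:
3 x 74 + 3 x 66 = 420
Total weight:
3 + 3 = 6
Weighted average:
420 / 6 = 70

70


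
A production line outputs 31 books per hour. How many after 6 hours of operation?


Production rate: 31 books per hour
Time: 6 hours
Total: 31 x 6 = 186 books

186 books


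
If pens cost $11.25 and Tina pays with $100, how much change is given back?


Start with the amount paid:
$100
Subtract the price:
$100 - $11.25 = $88.75

$88.75


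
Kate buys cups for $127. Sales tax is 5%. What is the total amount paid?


Calculate the tax:
5% of $127 = $6.35
Add tax to price:
$127 + $6.35 = $133.35

$133.35


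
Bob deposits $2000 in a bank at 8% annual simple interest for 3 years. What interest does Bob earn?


Use the formula I = P x R x T / 100
P x R x T = 2000 x 8 x 3 = 48000
I = 48000 / 100 = $480

$480


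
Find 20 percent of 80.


Convert percentage to decimal:
20% = 0.2
Multiply:
80 x 0.2 = 16

16


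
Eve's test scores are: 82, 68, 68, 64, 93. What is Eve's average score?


Add the scores:
82 + 68 + 68 + 64 + 93 = 375
Divide by the number of tests:
375 / 5 = 75

75


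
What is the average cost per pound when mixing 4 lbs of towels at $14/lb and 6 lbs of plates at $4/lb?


Cost of towels:
4 x $14 = $56
Cost of plates:
6 x $4 = $24
Total cost: $56 + $24 = $80
Total weight: 10 lbs
Average: $80 / 10 = $8/lb

$8/lb


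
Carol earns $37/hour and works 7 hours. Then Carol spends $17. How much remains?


Calculate earnings:
7 x $37 = $259
Subtract spending:
$259 - $17 = $242

$242


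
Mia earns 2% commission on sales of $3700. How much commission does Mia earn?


Convert rate to decimal:
2% = 0.02
Multiply by sales:
$3700 x 0.02 = $74

$74


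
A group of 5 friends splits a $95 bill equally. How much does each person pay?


Total bill: $95
Number of people: 5
Each pays: $95 / 5 = $19

$19


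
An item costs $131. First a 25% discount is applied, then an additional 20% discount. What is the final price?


First discount:
25% of $131 = $32.75
Price after first discount:
$131 - $32.75 = $98.25
Second discount:
20% of $98.25 = $19.65
Final price:
$98.25 - $19.65 = $78.60

$78.60


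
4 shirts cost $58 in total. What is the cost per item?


Total cost: $58
Number of items: 4
Unit price: $58 / 4 = $14.50

$14.50


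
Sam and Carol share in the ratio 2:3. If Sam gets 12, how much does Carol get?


Find the multiplier:
12 / 2 = 6
Apply to Carol's share:
3 x 6 = 18

18


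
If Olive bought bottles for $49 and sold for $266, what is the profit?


Selling price = $266
Cost price = $49
Profit = selling price - cost price:
Profit = $266 - $49 = $217

$217


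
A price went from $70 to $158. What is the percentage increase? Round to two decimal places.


Find the absolute change:
|158 - 70| = 88
Divide by original and multiply by 100:
88 / 70 x 100 = 125.7142...% ≈ 125.71%

125.71%


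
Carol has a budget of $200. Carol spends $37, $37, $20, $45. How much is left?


Add up expenses:
$37 + $37 + $20 + $45 = $139
Subtract from budget:
$200 - $139 = $61

$61


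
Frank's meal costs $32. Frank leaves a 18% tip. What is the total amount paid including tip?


Calculate the tip:
18% of $32 = $5.76
Add tip to meal cost:
$32 + $5.76 = $37.76

$37.76


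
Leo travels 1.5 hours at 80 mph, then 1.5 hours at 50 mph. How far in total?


Leg 1 distance:
80 x 1.5 = 120 miles
Leg 2 distance:
50 x 1.5 = 75 miles
Total distance:
120 + 75 = 195 miles

195 miles


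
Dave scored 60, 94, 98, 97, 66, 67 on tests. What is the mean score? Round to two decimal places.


Add the scores:
60 + 94 + 98 + 97 + 66 + 67 = 482
Divide by the number of tests:
482 / 6 = 80.3333... ≈ 80.33

80.33


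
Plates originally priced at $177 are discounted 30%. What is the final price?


Calculate the discount amount:
30% of $177 = $53.10
Subtract from original:
$177 - $53.10 = $123.90

$123.90


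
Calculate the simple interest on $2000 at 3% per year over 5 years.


Use the formula I = P x R x T / 100
P x R x T = 2000 x 3 x 5 = 30000
I = 30000 / 100 = $300

$300


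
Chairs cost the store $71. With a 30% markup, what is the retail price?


Calculate the markup amount:
30% of $71 = $21.30
Add to cost:
$71 + $21.30 = $92.30

$92.30


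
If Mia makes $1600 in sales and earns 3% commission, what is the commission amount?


Convert rate to decimal:
3% = 0.03
Multiply by sales:
$1600 x 0.03 = $48

$48


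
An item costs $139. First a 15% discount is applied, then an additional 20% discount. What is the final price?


First discount:
15% of $139 = $20.85
Price after first discount:
$139 - $20.85 = $118.15
Second discount:
20% of $118.15 = $23.63
Final price:
$118.15 - $23.63 = $94.52

$94.52


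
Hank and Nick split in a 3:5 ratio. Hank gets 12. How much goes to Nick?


Find the multiplier:
12 / 3 = 4
Apply to Nick's share:
5 x 4 = 20

20


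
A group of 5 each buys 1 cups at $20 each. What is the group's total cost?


Cost per person:
1 x $20 = $20
Group total:
5 x $20 = $100

$100


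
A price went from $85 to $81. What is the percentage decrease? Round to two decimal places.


Find the absolute change:
|81 - 85| = 4
Divide by original and multiply by 100:
4 / 85 x 100 = 4.7058...% ≈ 4.71%

4.71%


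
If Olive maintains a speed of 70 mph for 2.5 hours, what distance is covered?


Use the formula: distance = speed x time
Speed = 70 mph, Time = 2.5 hours
70 x 2.5 = 175 miles

175 miles


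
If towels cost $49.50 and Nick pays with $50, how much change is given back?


Start with the amount paid:
$50
Subtract the price:
$50 - $49.50 = $0.50

$0.50


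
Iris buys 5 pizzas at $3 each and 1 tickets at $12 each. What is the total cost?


Cost of pizzas:
5 x $3 = $15
Cost of tickets:
1 x $12 = $12
Add both:
$15 + $12 = $27

$27


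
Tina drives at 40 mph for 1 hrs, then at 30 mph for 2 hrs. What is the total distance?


Leg 1 distance:
40 x 1 = 40 miles
Leg 2 distance:
30 x 2 = 60 miles
Total distance:
40 + 60 = 100 miles

100 miles


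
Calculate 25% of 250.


Convert percentage to decimal:
25% = 0.25
Multiply:
250 x 0.25 = 62.5

62.5


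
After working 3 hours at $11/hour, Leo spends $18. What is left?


Calculate earnings:
3 x $11 = $33
Subtract spending:
$33 - $18 = $15

$15


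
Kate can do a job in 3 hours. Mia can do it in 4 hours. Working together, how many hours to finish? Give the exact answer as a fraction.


Kate's rate: 1/3 of the job per hour
Mia's rate: 1/4 of the job per hour
Combined rate: 1/3 + 1/4 = 7/12 per hour
Time = 1 / (7/12) = 12/7 hours (≈ 1.71 hours)

12/7 hours


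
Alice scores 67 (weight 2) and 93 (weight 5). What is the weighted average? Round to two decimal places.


Weighted sum:
2 x 67 + 5 x 93 = 599
Total weight:
2 + 5 = 7
Weighted average:
599 / 7 = 85.5714... ≈ 85.57

85.57


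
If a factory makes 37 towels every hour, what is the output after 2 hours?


Production rate: 37 towels per hour
Time: 2 hours
Total: 37 x 2 = 74 towels

74 towels


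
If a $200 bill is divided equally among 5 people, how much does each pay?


Total bill: $200
Number of people: 5
Each pays: $200 / 5 = $40

$40


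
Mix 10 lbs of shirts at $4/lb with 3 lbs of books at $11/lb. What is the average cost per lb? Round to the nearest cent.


Cost of shirts:
10 x $4 = $40
Cost of books:
3 x $11 = $33
Total cost: $40 + $33 = $73
Total weight: 13 lbs
Average: $73 / 13 = $5.6153... ≈ $5.62/lb

$5.62/lb


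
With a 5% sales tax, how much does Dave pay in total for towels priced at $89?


Calculate the tax:
5% of $89 = $4.45
Add tax to price:
$89 + $4.45 = $93.45

$93.45


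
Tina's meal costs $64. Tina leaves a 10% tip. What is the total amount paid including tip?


Calculate the tip:
10% of $64 = $6.40
Add tip to meal cost:
$64 + $6.40 = $70.40

$70.40


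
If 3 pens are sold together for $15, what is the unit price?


Total cost: $15
Number of items: 3
Unit price: $15 / 3 = $5

$5


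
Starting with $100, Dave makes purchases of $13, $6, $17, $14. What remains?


Add up expenses:
$13 + $6 + $17 + $14 = $50
Subtract from budget:
$100 - $50 = $50

$50


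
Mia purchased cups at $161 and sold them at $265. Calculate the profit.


Selling price = $265
Cost price = $161
Profit = selling price - cost price:
Profit = $265 - $161 = $104

$104


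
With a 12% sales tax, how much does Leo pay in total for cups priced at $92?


Calculate the tax:
12% of $92 = $11.04
Add tax to price:
$92 + $11.04 = $103.04

$103.04


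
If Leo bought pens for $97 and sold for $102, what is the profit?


Selling price = $102
Cost price = $97
Profit = selling price - cost price:
Profit = $102 - $97 = $5

$5


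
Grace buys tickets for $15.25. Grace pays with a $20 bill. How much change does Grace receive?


Start with the amount paid:
$20
Subtract the price:
$20 - $15.25 = $4.75

$4.75


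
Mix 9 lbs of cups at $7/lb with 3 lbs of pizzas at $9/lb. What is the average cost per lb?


Cost of cups:
9 x $7 = $63
Cost of pizzas:
3 x $9 = $27
Total cost: $63 + $27 = $90
Total weight: 12 lbs
Average: $90 / 12 = $7.50/lb

$7.50/lb


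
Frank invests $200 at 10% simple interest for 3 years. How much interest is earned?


Use the formula I = P x R x T / 100
P x R x T = 200 x 10 x 3 = 6000
I = 6000 / 100 = $60

$60


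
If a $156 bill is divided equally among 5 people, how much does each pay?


Total bill: $156
Number of people: 5
Each pays: $156 / 5 = $31.20

$31.20


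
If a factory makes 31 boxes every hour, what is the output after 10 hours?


Production rate: 31 boxes per hour
Time: 10 hours
Total: 31 x 10 = 310 boxes

310 boxes


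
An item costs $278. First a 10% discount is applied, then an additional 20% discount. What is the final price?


First discount:
10% of $278 = $27.80
Price after first discount:
$278 - $27.80 = $250.20
Second discount:
20% of $250.20 = $50.04
Final price:
$250.20 - $50.04 = $200.16

$200.16


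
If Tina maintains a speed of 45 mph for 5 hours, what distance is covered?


Use the formula: distance = speed x time
Speed = 45 mph, Time = 5 hours
45 x 5 = 225 miles

225 miles


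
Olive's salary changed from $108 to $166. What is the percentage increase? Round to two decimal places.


Find the absolute change:
|166 - 108| = 58
Divide by original and multiply by 100:
58 / 108 x 100 = 53.7037...% ≈ 53.7%

53.7%


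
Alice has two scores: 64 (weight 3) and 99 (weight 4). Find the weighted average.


Weighted sum:
3 x 64 + 4 x 99 = 588
Total weight:
3 + 4 = 7
Weighted average:
588 / 7 = 84

84


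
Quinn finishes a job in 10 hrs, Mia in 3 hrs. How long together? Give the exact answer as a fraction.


Quinn's rate: 1/10 of the job per hour
Mia's rate: 1/3 of the job per hour
Combined rate: 1/10 + 1/3 = 13/30 per hour
Time = 1 / (13/30) = 30/13 hours (≈ 2.31 hours)

30/13 hours


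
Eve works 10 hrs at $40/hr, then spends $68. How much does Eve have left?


Calculate earnings:
10 x $40 = $400
Subtract spending:
$400 - $68 = $332

$332


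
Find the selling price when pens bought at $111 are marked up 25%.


Calculate the markup amount:
25% of $111 = $27.75
Add to cost:
$111 + $27.75 = $138.75

$138.75


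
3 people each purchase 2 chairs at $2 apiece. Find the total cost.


Cost per person:
2 x $2 = $4
Group total:
3 x $4 = $12

$12


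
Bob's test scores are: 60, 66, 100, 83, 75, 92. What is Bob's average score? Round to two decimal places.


Add the scores:
60 + 66 + 100 + 83 + 75 + 92 = 476
Divide by the number of tests:
476 / 6 = 79.3333... ≈ 79.33

79.33


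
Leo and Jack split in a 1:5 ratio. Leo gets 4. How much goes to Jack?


Find the multiplier:
4 / 1 = 4
Apply to Jack's share:
5 x 4 = 20

20


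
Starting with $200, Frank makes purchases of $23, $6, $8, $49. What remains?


Add up expenses:
$23 + $6 + $8 + $49 = $86
Subtract from budget:
$200 - $86 = $114

$114


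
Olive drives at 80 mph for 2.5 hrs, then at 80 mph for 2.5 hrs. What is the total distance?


Leg 1 distance:
80 x 2.5 = 200 miles
Leg 2 distance:
80 x 2.5 = 200 miles
Total distance:
200 + 200 = 400 miles

400 miles


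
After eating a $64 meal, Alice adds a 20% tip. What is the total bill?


Calculate the tip:
20% of $64 = $12.80
Add tip to meal cost:
$64 + $12.80 = $76.80

$76.80


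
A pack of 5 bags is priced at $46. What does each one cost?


Total cost: $46
Number of items: 5
Unit price: $46 / 5 = $9.20

$9.20


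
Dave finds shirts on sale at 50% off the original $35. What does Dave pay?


Calculate the discount amount:
50% of $35 = $17.50
Subtract from original:
$35 - $17.50 = $17.50

$17.50


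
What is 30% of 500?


Convert percentage to decimal:
30% = 0.3
Multiply:
500 x 0.3 = 150

150


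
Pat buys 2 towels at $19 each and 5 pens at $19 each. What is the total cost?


Cost of towels:
2 x $19 = $38
Cost of pens:
5 x $19 = $95
Add both:
$38 + $95 = $133

$133


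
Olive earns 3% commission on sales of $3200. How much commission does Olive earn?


Convert rate to decimal:
3% = 0.03
Multiply by sales:
$3200 x 0.03 = $96

$96


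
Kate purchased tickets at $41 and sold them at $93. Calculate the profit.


Selling price = $93
Cost price = $41
Profit = selling price - cost price:
Profit = $93 - $41 = $52

$52


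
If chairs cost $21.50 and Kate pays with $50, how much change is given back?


Start with the amount paid:
$50
Subtract the price:
$50 - $21.50 = $28.50

$28.50


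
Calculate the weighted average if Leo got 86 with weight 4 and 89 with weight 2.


Weighted sum:
4 x 86 + 2 x 89 = 522
Total weight:
4 + 2 = 6
Weighted average:
522 / 6 = 87

87


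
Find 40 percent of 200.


Convert percentage to decimal:
40% = 0.4
Multiply:
200 x 0.4 = 80

80


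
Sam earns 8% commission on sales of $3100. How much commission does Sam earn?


Convert rate to decimal:
8% = 0.08
Multiply by sales:
$3100 x 0.08 = $248

$248


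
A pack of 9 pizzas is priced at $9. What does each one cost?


Total cost: $9
Number of items: 9
Unit price: $9 / 9 = $1

$1


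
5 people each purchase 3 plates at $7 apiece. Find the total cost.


Cost per person:
3 x $7 = $21
Group total:
5 x $21 = $105

$105


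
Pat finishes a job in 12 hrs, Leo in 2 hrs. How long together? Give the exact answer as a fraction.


Pat's rate: 1/12 of the job per hour
Leo's rate: 1/2 of the job per hour
Combined rate: 1/12 + 1/2 = 7/12 per hour
Time = 1 / (7/12) = 12/7 hours (≈ 1.71 hours)

12/7 hours


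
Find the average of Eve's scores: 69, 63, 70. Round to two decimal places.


Add the scores:
69 + 63 + 70 = 202
Divide by the number of tests:
202 / 3 = 67.3333... ≈ 67.33

67.33


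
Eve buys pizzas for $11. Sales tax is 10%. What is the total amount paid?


Calculate the tax:
10% of $11 = $1.10
Add tax to price:
$11 + $1.10 = $12.10

$12.10


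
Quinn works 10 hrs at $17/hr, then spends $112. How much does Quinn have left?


Calculate earnings:
10 x $17 = $170
Subtract spending:
$170 - $112 = $58

$58


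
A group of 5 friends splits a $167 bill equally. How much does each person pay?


Total bill: $167
Number of people: 5
Each pays: $167 / 5 = $33.40

$33.40


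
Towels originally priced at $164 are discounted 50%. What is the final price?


Calculate the discount amount:
50% of $164 = $82
Subtract from original:
$164 - $82 = $82

$82


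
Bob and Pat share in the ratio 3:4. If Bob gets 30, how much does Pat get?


Find the multiplier:
30 / 3 = 10
Apply to Pat's share:
4 x 10 = 40

40


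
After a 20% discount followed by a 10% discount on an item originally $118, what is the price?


First discount:
20% of $118 = $23.60
Price after first discount:
$118 - $23.60 = $94.40
Second discount:
10% of $94.40 = $9.44
Final price:
$94.40 - $9.44 = $84.96

$84.96


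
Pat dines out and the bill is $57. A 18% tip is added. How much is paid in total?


Calculate the tip:
18% of $57 = $10.26
Add tip to meal cost:
$57 + $10.26 = $67.26

$67.26


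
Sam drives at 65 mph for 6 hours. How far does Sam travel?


Use the formula: distance = speed x time
Speed = 65 mph, Time = 6 hours
65 x 6 = 390 miles

390 miles


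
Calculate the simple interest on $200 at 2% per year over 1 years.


Use the formula I = P x R x T / 100
P x R x T = 200 x 2 x 1 = 400
I = 400 / 100 = $4

$4


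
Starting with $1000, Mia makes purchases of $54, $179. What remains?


Add up expenses:
$54 + $179 = $233
Subtract from budget:
$1000 - $233 = $767

$767


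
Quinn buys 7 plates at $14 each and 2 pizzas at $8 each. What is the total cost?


Cost of plates:
7 x $14 = $98
Cost of pizzas:
2 x $8 = $16
Add both:
$98 + $16 = $114

$114


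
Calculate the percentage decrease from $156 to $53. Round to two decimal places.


Find the absolute change:
|53 - 156| = 103
Divide by original and multiply by 100:
103 / 156 x 100 = 66.0256...% ≈ 66.03%

66.03%


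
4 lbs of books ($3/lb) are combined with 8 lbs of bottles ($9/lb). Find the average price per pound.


Cost of books:
4 x $3 = $12
Cost of bottles:
8 x $9 = $72
Total cost: $12 + $72 = $84
Total weight: 12 lbs
Average: $84 / 12 = $7/lb

$7/lb


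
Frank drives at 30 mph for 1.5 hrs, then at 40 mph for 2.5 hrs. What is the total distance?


Leg 1 distance:
30 x 1.5 = 45 miles
Leg 2 distance:
40 x 2.5 = 100 miles
Total distance:
45 + 100 = 145 miles

145 miles


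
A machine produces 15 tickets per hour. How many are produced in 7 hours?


Production rate: 15 tickets per hour
Time: 7 hours
Total: 15 x 7 = 105 tickets

105 tickets


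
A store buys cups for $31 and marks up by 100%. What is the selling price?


Calculate the markup amount:
100% of $31 = $31
Add to cost:
$31 + $31 = $62

$62


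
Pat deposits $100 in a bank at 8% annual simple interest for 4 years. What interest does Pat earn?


Use the formula I = P x R x T / 100
P x R x T = 100 x 8 x 4 = 3200
I = 3200 / 100 = $32

$32


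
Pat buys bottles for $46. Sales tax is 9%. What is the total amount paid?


Calculate the tax:
9% of $46 = $4.14
Add tax to price:
$46 + $4.14 = $50.14

$50.14


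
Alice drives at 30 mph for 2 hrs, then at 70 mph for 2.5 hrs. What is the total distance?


Leg 1 distance:
30 x 2 = 60 miles
Leg 2 distance:
70 x 2.5 = 175 miles
Total distance:
60 + 175 = 235 miles

235 miles


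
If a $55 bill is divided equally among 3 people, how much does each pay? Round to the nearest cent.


Total bill: $55
Number of people: 3
Each pays: $55 / 3 = $18.3333... ≈ $18.33

$18.33


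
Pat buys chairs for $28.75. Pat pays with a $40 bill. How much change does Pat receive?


Start with the amount paid:
$40
Subtract the price:
$40 - $28.75 = $11.25

$11.25


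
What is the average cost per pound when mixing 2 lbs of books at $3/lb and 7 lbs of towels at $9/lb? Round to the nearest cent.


Cost of books:
2 x $3 = $6
Cost of towels:
7 x $9 = $63
Total cost: $6 + $63 = $69
Total weight: 9 lbs
Average: $69 / 9 = $7.6666... ≈ $7.67/lb

$7.67/lb


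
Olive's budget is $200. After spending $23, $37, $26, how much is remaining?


Add up expenses:
$23 + $37 + $26 = $86
Subtract from budget:
$200 - $86 = $114

$114


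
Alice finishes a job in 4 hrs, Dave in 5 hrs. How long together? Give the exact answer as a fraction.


Alice's rate: 1/4 of the job per hour
Dave's rate: 1/5 of the job per hour
Combined rate: 1/4 + 1/5 = 9/20 per hour
Time = 1 / (9/20) = 20/9 hours (≈ 2.22 hours)

20/9 hours


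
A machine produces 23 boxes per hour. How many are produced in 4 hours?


Production rate: 23 boxes per hour
Time: 4 hours
Total: 23 x 4 = 92 boxes

92 boxes


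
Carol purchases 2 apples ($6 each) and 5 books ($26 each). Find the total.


Cost of apples:
2 x $6 = $12
Cost of books:
5 x $26 = $130
Add both:
$12 + $130 = $142

$142


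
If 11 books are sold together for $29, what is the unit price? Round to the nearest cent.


Total cost: $29
Number of items: 11
Unit price: $29 / 11 = $2.6363... ≈ $2.64

$2.64


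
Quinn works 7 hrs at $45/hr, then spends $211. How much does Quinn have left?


Calculate earnings:
7 x $45 = $315
Subtract spending:
$315 - $211 = $104

$104


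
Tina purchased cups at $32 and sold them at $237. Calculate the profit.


Selling price = $237
Cost price = $32
Profit = selling price - cost price:
Profit = $237 - $32 = $205

$205


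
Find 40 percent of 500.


Convert percentage to decimal:
40% = 0.4
Multiply:
500 x 0.4 = 200

200


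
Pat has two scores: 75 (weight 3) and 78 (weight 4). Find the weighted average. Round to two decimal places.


Weighted sum:
3 x 75 + 4 x 78 = 537
Total weight:
3 + 4 = 7
Weighted average:
537 / 7 = 76.7142... ≈ 76.71

76.71
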